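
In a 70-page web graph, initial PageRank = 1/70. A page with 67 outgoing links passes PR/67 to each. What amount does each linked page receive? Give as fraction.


Initial PR = 1/70 = 1/70
Outlinks = 67
Contribution per link = PR / outlinks
= 1/70 / 67
= 1/4690

1/4690


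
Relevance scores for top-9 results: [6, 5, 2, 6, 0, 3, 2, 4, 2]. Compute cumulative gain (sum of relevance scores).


Cumulative Gain = sum of relevance scores
Position 1: rel=6, running sum=6
Position 2: rel=5, running sum=11
Position 3: rel=2, running sum=13
Position 4: rel=6, running sum=19
Position 5: rel=0, running sum=19
Position 6: rel=3, running sum=22
Position 7: rel=2, running sum=24
Position 8: rel=4, running sum=28
Position 9: rel=2, running sum=30
CG = 30

30


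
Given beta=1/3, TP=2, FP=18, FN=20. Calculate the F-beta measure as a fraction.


P = TP/(TP+FP) = 2/20 = 1/10
R = TP/(TP+FN) = 2/22 = 1/11
beta^2 = 1/3^2 = 1/9
(1 + beta^2) = 10/9
Numerator = (1+beta^2)*P*R = 1/99
Denominator = beta^2*P + R = 1/90 + 1/11 = 101/990
F_beta = 10/101

10/101


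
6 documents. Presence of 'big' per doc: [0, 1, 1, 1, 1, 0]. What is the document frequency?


Checking each document for 'big':
Doc 1: absent
Doc 2: present
Doc 3: present
Doc 4: present
Doc 5: present
Doc 6: absent
df = sum of presences = 0 + 1 + 1 + 1 + 1 + 0 = 4

4


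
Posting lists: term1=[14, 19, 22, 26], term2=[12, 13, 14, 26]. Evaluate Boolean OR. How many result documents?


Boolean OR: find union of posting lists
term1 docs: [14, 19, 22, 26]
term2 docs: [12, 13, 14, 26]
Union: [12, 13, 14, 19, 22, 26]
|union| = 6

6


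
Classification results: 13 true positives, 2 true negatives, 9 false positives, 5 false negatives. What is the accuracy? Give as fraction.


Accuracy = (TP + TN) / (TP + TN + FP + FN)
TP + TN = 13 + 2 = 15
Total = 13 + 2 + 9 + 5 = 29
Accuracy = 15 / 29 = 15/29

15/29


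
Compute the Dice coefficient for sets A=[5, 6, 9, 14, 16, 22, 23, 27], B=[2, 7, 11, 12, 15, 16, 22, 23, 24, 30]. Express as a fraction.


A intersect B = [16, 22, 23]
|A intersect B| = 3
|A| = 8, |B| = 10
Dice = 2*3 / (8+10)
= 6 / 18 = 1/3

1/3


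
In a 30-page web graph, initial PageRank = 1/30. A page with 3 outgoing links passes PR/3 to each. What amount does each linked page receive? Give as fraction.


Initial PR = 1/30 = 1/30
Outlinks = 3
Contribution per link = PR / outlinks
= 1/30 / 3
= 1/90

1/90


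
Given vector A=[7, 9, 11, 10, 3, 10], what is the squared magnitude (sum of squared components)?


|A|^2 = sum of squared components
A[0]^2 = 7^2 = 49
A[1]^2 = 9^2 = 81
A[2]^2 = 11^2 = 121
A[3]^2 = 10^2 = 100
A[4]^2 = 3^2 = 9
A[5]^2 = 10^2 = 100
Sum = 49 + 81 + 121 + 100 + 9 + 100 = 460

460


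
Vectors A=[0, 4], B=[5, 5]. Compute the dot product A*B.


Dot product = sum of element-wise products
A[0]*B[0] = 0*5 = 0
A[1]*B[1] = 4*5 = 20
Sum = 0 + 20 = 20

20


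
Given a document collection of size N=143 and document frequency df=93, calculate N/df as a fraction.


IDF ratio = N / df
= 143 / 93
= 143/93

143/93


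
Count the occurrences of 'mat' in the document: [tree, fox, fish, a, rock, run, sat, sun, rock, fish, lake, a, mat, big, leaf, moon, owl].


Document has 17 words
Scanning for 'mat':
Found at positions: [12]
Count = 1

1


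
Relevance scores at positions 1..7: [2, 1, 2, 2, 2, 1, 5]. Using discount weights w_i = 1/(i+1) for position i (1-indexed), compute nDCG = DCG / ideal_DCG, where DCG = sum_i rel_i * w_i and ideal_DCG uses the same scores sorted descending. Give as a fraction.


Position discount weights w_i = 1/(i+1) for i=1..7:
Weights = [1/2, 1/3, 1/4, 1/5, 1/6, 1/7, 1/8]
Actual relevance: [2, 1, 2, 2, 2, 1, 5]
DCG = 2/2 + 1/3 + 2/4 + 2/5 + 2/6 + 1/7 + 5/8 = 2801/840
Ideal relevance (sorted desc): [5, 2, 2, 2, 2, 1, 1]
Ideal DCG = 5/2 + 2/3 + 2/4 + 2/5 + 2/6 + 1/7 + 1/8 = 1307/280
nDCG = DCG / ideal_DCG = 2801/840 / 1307/280 = 2801/3921

2801/3921


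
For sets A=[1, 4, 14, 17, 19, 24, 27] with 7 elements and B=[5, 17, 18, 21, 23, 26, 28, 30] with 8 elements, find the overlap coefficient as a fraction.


A intersect B = [17]
|A intersect B| = 1
min(|A|, |B|) = min(7, 8) = 7
Overlap = 1 / 7 = 1/7

1/7


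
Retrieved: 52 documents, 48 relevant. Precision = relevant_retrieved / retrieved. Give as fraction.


Precision = relevant_retrieved / total_retrieved
= 48 / 52
= 48 / (48 + 4)
= 12/13

12/13


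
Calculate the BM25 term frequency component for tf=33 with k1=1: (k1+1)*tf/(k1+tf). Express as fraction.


BM25 TF component = (k1+1)*tf / (k1+tf)
k1 = 1, tf = 33
Numerator = (1+1)*33 = 66
Denominator = 1 + 33 = 34
= 66/34 = 33/17

33/17


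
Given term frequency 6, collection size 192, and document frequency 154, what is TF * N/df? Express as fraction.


TF * (N/df)
= 6 * (192/154)
= 6 * 96/77
= 576/77

576/77


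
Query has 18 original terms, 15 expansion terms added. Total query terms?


Original terms: 18
Expansion terms: 15
Total = 18 + 15 = 33

33


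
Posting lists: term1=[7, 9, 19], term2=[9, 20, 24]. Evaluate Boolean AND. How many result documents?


Boolean AND: find intersection of posting lists
term1 docs: [7, 9, 19]
term2 docs: [9, 20, 24]
Intersection: [9]
|intersection| = 1

1


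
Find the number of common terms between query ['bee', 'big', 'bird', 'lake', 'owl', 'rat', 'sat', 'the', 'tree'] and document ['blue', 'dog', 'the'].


Query terms: ['bee', 'big', 'bird', 'lake', 'owl', 'rat', 'sat', 'the', 'tree']
Document terms: ['blue', 'dog', 'the']
Common terms: ['the']
Overlap count = 1

1


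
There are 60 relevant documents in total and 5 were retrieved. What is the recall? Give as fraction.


Recall = retrieved_relevant / total_relevant
= 5 / 60
= 5 / (5 + 55)
= 1/12

1/12


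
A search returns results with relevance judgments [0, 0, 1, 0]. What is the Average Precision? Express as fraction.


Computing P@k for each relevant position:
Position 1: not relevant
Position 2: not relevant
Position 3: relevant, P@3 = 1/3 = 1/3
Position 4: not relevant
Sum of P@k = 1/3 = 1/3
AP = 1/3 / 1 = 1/3

1/3


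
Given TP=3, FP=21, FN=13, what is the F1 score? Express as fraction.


F1 = 2 * P * R / (P + R)
P = TP/(TP+FP) = 3/24 = 1/8
R = TP/(TP+FN) = 3/16 = 3/16
2 * P * R = 2 * 1/8 * 3/16 = 3/64
P + R = 1/8 + 3/16 = 5/16
F1 = 3/64 / 5/16 = 3/20

3/20


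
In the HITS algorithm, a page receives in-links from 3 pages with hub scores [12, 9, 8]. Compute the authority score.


Authority = sum of hub scores of in-linkers
In-link 1: hub score = 12
In-link 2: hub score = 9
In-link 3: hub score = 8
Authority = 12 + 9 + 8 = 29

29


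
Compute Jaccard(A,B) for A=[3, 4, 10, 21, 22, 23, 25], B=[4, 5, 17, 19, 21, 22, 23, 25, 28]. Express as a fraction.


A intersect B = [4, 21, 22, 23, 25]
|A intersect B| = 5
A union B = [3, 4, 5, 10, 17, 19, 21, 22, 23, 25, 28]
|A union B| = 11
Jaccard = 5/11 = 5/11

5/11


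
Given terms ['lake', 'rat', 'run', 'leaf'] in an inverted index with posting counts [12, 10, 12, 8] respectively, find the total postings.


Summing posting list sizes:
'lake': 12 postings
'rat': 10 postings
'run': 12 postings
'leaf': 8 postings
Total = 12 + 10 + 12 + 8 = 42

42


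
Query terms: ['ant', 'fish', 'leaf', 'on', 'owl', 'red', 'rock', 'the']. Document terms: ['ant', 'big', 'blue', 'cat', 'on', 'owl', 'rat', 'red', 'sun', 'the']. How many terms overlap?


Query terms: ['ant', 'fish', 'leaf', 'on', 'owl', 'red', 'rock', 'the']
Document terms: ['ant', 'big', 'blue', 'cat', 'on', 'owl', 'rat', 'red', 'sun', 'the']
Common terms: ['ant', 'on', 'owl', 'red', 'the']
Overlap count = 5

5


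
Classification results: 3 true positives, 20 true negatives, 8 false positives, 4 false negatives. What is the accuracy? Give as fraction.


Accuracy = (TP + TN) / (TP + TN + FP + FN)
TP + TN = 3 + 20 = 23
Total = 3 + 20 + 8 + 4 = 35
Accuracy = 23 / 35 = 23/35

23/35


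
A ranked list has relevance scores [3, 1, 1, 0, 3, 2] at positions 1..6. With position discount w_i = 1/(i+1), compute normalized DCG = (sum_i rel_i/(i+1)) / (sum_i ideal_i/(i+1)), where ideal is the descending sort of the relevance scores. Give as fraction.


Position discount weights w_i = 1/(i+1) for i=1..6:
Weights = [1/2, 1/3, 1/4, 1/5, 1/6, 1/7]
Actual relevance: [3, 1, 1, 0, 3, 2]
DCG = 3/2 + 1/3 + 1/4 + 0/5 + 3/6 + 2/7 = 241/84
Ideal relevance (sorted desc): [3, 3, 2, 1, 1, 0]
Ideal DCG = 3/2 + 3/3 + 2/4 + 1/5 + 1/6 + 0/7 = 101/30
nDCG = DCG / ideal_DCG = 241/84 / 101/30 = 1205/1414

1205/1414


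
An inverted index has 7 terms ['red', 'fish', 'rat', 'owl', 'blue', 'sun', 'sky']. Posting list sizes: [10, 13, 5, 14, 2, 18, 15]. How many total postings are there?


Summing posting list sizes:
'red': 10 postings
'fish': 13 postings
'rat': 5 postings
'owl': 14 postings
'blue': 2 postings
'sun': 18 postings
'sky': 15 postings
Total = 10 + 13 + 5 + 14 + 2 + 18 + 15 = 77

77


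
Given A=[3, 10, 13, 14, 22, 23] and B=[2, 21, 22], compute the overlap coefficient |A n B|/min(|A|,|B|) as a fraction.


A intersect B = [22]
|A intersect B| = 1
min(|A|, |B|) = min(6, 3) = 3
Overlap = 1 / 3 = 1/3

1/3


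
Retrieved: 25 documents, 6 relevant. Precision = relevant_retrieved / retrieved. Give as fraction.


Precision = relevant_retrieved / total_retrieved
= 6 / 25
= 6 / (6 + 19)
= 6/25

6/25


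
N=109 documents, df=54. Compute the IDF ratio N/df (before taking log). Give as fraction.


IDF ratio = N / df
= 109 / 54
= 109/54

109/54


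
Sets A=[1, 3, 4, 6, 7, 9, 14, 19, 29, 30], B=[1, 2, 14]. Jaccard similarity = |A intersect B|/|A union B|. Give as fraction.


A intersect B = [1, 14]
|A intersect B| = 2
A union B = [1, 2, 3, 4, 6, 7, 9, 14, 19, 29, 30]
|A union B| = 11
Jaccard = 2/11 = 2/11

2/11


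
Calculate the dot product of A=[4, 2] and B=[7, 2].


Dot product = sum of element-wise products
A[0]*B[0] = 4*7 = 28
A[1]*B[1] = 2*2 = 4
Sum = 28 + 4 = 32

32


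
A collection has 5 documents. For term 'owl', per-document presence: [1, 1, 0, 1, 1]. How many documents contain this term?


Checking each document for 'owl':
Doc 1: present
Doc 2: present
Doc 3: absent
Doc 4: present
Doc 5: present
df = sum of presences = 1 + 1 + 0 + 1 + 1 = 4

4


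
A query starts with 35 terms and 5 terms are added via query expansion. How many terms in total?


Original terms: 35
Expansion terms: 5
Total = 35 + 5 = 40

40


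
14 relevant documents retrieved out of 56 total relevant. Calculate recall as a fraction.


Recall = retrieved_relevant / total_relevant
= 14 / 56
= 14 / (14 + 42)
= 1/4

1/4


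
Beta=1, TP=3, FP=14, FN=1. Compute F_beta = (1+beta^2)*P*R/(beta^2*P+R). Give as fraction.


P = TP/(TP+FP) = 3/17 = 3/17
R = TP/(TP+FN) = 3/4 = 3/4
beta^2 = 1^2 = 1
(1 + beta^2) = 2
Numerator = (1+beta^2)*P*R = 9/34
Denominator = beta^2*P + R = 3/17 + 3/4 = 63/68
F_beta = 2/7

2/7


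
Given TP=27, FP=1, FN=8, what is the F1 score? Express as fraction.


F1 = 2 * P * R / (P + R)
P = TP/(TP+FP) = 27/28 = 27/28
R = TP/(TP+FN) = 27/35 = 27/35
2 * P * R = 2 * 27/28 * 27/35 = 729/490
P + R = 27/28 + 27/35 = 243/140
F1 = 729/490 / 243/140 = 6/7

6/7


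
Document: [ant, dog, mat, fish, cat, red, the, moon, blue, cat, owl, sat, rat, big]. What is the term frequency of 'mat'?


Document has 14 words
Scanning for 'mat':
Found at positions: [2]
Count = 1

1


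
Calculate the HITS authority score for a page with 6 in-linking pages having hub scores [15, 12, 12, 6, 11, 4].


Authority = sum of hub scores of in-linkers
In-link 1: hub score = 15
In-link 2: hub score = 12
In-link 3: hub score = 12
In-link 4: hub score = 6
In-link 5: hub score = 11
In-link 6: hub score = 4
Authority = 15 + 12 + 12 + 6 + 11 + 4 = 60

60


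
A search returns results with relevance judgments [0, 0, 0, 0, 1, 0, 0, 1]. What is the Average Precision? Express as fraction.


Computing P@k for each relevant position:
Position 1: not relevant
Position 2: not relevant
Position 3: not relevant
Position 4: not relevant
Position 5: relevant, P@5 = 1/5 = 1/5
Position 6: not relevant
Position 7: not relevant
Position 8: relevant, P@8 = 2/8 = 1/4
Sum of P@k = 1/5 + 1/4 = 9/20
AP = 9/20 / 2 = 9/40

9/40


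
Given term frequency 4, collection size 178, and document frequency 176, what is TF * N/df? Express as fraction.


TF * (N/df)
= 4 * (178/176)
= 4 * 89/88
= 89/22

89/22


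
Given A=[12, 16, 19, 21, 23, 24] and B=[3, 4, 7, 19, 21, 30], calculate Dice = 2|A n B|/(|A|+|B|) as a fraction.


A intersect B = [19, 21]
|A intersect B| = 2
|A| = 6, |B| = 6
Dice = 2*2 / (6+6)
= 4 / 12 = 1/3

1/3


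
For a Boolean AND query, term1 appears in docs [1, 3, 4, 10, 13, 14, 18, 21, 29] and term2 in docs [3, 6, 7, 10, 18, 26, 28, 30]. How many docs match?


Boolean AND: find intersection of posting lists
term1 docs: [1, 3, 4, 10, 13, 14, 18, 21, 29]
term2 docs: [3, 6, 7, 10, 18, 26, 28, 30]
Intersection: [3, 10, 18]
|intersection| = 3

3


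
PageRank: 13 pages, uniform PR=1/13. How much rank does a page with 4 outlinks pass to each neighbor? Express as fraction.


Initial PR = 1/13 = 1/13
Outlinks = 4
Contribution per link = PR / outlinks
= 1/13 / 4
= 1/52

1/52


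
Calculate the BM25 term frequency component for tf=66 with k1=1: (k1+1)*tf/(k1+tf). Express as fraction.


BM25 TF component = (k1+1)*tf / (k1+tf)
k1 = 1, tf = 66
Numerator = (1+1)*66 = 132
Denominator = 1 + 66 = 67
= 132/67 = 132/67

132/67


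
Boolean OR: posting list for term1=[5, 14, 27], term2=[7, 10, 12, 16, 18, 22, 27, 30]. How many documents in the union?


Boolean OR: find union of posting lists
term1 docs: [5, 14, 27]
term2 docs: [7, 10, 12, 16, 18, 22, 27, 30]
Union: [5, 7, 10, 12, 14, 16, 18, 22, 27, 30]
|union| = 10

10


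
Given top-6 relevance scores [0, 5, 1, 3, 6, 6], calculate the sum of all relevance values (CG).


Cumulative Gain = sum of relevance scores
Position 1: rel=0, running sum=0
Position 2: rel=5, running sum=5
Position 3: rel=1, running sum=6
Position 4: rel=3, running sum=9
Position 5: rel=6, running sum=15
Position 6: rel=6, running sum=21
CG = 21

21


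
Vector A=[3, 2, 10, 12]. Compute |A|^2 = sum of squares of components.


|A|^2 = sum of squared components
A[0]^2 = 3^2 = 9
A[1]^2 = 2^2 = 4
A[2]^2 = 10^2 = 100
A[3]^2 = 12^2 = 144
Sum = 9 + 4 + 100 + 144 = 257

257


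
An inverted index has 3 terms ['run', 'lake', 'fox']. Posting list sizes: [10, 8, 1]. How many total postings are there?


Summing posting list sizes:
'run': 10 postings
'lake': 8 postings
'fox': 1 postings
Total = 10 + 8 + 1 = 19

19


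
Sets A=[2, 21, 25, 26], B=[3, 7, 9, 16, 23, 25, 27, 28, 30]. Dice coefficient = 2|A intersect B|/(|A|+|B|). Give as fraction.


A intersect B = [25]
|A intersect B| = 1
|A| = 4, |B| = 9
Dice = 2*1 / (4+9)
= 2 / 13 = 2/13

2/13


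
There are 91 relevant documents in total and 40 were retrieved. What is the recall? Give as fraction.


Recall = retrieved_relevant / total_relevant
= 40 / 91
= 40 / (40 + 51)
= 40/91

40/91


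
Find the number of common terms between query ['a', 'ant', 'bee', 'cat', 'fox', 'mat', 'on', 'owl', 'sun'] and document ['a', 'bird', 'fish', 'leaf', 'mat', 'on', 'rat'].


Query terms: ['a', 'ant', 'bee', 'cat', 'fox', 'mat', 'on', 'owl', 'sun']
Document terms: ['a', 'bird', 'fish', 'leaf', 'mat', 'on', 'rat']
Common terms: ['a', 'mat', 'on']
Overlap count = 3

3


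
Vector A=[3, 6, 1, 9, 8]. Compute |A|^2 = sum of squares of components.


|A|^2 = sum of squared components
A[0]^2 = 3^2 = 9
A[1]^2 = 6^2 = 36
A[2]^2 = 1^2 = 1
A[3]^2 = 9^2 = 81
A[4]^2 = 8^2 = 64
Sum = 9 + 36 + 1 + 81 + 64 = 191

191


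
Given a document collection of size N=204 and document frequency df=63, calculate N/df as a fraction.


IDF ratio = N / df
= 204 / 63
= 68/21

68/21


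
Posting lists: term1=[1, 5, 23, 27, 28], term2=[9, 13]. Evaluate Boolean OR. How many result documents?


Boolean OR: find union of posting lists
term1 docs: [1, 5, 23, 27, 28]
term2 docs: [9, 13]
Union: [1, 5, 9, 13, 23, 27, 28]
|union| = 7

7


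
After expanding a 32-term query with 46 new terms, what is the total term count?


Original terms: 32
Expansion terms: 46
Total = 32 + 46 = 78

78


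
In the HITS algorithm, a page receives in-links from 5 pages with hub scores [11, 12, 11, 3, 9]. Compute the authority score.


Authority = sum of hub scores of in-linkers
In-link 1: hub score = 11
In-link 2: hub score = 12
In-link 3: hub score = 11
In-link 4: hub score = 3
In-link 5: hub score = 9
Authority = 11 + 12 + 11 + 3 + 9 = 46

46


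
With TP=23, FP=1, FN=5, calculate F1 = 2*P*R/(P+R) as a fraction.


F1 = 2 * P * R / (P + R)
P = TP/(TP+FP) = 23/24 = 23/24
R = TP/(TP+FN) = 23/28 = 23/28
2 * P * R = 2 * 23/24 * 23/28 = 529/336
P + R = 23/24 + 23/28 = 299/168
F1 = 529/336 / 299/168 = 23/26

23/26


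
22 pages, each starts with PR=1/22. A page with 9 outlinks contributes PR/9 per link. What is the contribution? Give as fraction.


Initial PR = 1/22 = 1/22
Outlinks = 9
Contribution per link = PR / outlinks
= 1/22 / 9
= 1/198

1/198


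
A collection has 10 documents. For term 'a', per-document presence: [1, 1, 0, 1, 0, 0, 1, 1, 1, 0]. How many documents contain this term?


Checking each document for 'a':
Doc 1: present
Doc 2: present
Doc 3: absent
Doc 4: present
Doc 5: absent
Doc 6: absent
Doc 7: present
Doc 8: present
Doc 9: present
Doc 10: absent
df = sum of presences = 1 + 1 + 0 + 1 + 0 + 0 + 1 + 1 + 1 + 0 = 6

6


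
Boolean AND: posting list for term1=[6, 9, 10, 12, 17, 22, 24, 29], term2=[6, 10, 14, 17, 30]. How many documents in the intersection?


Boolean AND: find intersection of posting lists
term1 docs: [6, 9, 10, 12, 17, 22, 24, 29]
term2 docs: [6, 10, 14, 17, 30]
Intersection: [6, 10, 17]
|intersection| = 3

3


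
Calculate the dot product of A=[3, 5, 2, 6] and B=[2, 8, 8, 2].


Dot product = sum of element-wise products
A[0]*B[0] = 3*2 = 6
A[1]*B[1] = 5*8 = 40
A[2]*B[2] = 2*8 = 16
A[3]*B[3] = 6*2 = 12
Sum = 6 + 40 + 16 + 12 = 74

74


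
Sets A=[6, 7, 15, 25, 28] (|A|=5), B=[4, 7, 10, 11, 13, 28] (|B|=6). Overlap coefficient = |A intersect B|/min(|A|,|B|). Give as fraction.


A intersect B = [7, 28]
|A intersect B| = 2
min(|A|, |B|) = min(5, 6) = 5
Overlap = 2 / 5 = 2/5

2/5


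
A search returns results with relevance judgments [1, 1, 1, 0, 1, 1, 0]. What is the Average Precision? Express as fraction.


Computing P@k for each relevant position:
Position 1: relevant, P@1 = 1/1 = 1
Position 2: relevant, P@2 = 2/2 = 1
Position 3: relevant, P@3 = 3/3 = 1
Position 4: not relevant
Position 5: relevant, P@5 = 4/5 = 4/5
Position 6: relevant, P@6 = 5/6 = 5/6
Position 7: not relevant
Sum of P@k = 1 + 1 + 1 + 4/5 + 5/6 = 139/30
AP = 139/30 / 5 = 139/150

139/150


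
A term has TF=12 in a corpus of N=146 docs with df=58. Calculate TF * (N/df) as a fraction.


TF * (N/df)
= 12 * (146/58)
= 12 * 73/29
= 876/29

876/29


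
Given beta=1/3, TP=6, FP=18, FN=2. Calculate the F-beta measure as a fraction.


P = TP/(TP+FP) = 6/24 = 1/4
R = TP/(TP+FN) = 6/8 = 3/4
beta^2 = 1/3^2 = 1/9
(1 + beta^2) = 10/9
Numerator = (1+beta^2)*P*R = 5/24
Denominator = beta^2*P + R = 1/36 + 3/4 = 7/9
F_beta = 15/56

15/56


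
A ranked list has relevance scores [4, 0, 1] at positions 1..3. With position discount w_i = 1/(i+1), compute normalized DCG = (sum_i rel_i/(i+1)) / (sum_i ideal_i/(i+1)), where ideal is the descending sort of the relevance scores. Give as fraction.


Position discount weights w_i = 1/(i+1) for i=1..3:
Weights = [1/2, 1/3, 1/4]
Actual relevance: [4, 0, 1]
DCG = 4/2 + 0/3 + 1/4 = 9/4
Ideal relevance (sorted desc): [4, 1, 0]
Ideal DCG = 4/2 + 1/3 + 0/4 = 7/3
nDCG = DCG / ideal_DCG = 9/4 / 7/3 = 27/28

27/28


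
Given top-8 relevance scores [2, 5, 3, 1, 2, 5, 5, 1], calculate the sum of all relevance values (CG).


Cumulative Gain = sum of relevance scores
Position 1: rel=2, running sum=2
Position 2: rel=5, running sum=7
Position 3: rel=3, running sum=10
Position 4: rel=1, running sum=11
Position 5: rel=2, running sum=13
Position 6: rel=5, running sum=18
Position 7: rel=5, running sum=23
Position 8: rel=1, running sum=24
CG = 24

24


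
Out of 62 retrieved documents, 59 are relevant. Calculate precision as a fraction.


Precision = relevant_retrieved / total_retrieved
= 59 / 62
= 59 / (59 + 3)
= 59/62

59/62


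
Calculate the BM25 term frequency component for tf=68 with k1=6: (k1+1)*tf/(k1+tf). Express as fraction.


BM25 TF component = (k1+1)*tf / (k1+tf)
k1 = 6, tf = 68
Numerator = (6+1)*68 = 476
Denominator = 6 + 68 = 74
= 476/74 = 238/37

238/37


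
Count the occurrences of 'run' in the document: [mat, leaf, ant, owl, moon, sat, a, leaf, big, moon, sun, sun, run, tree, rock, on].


Document has 16 words
Scanning for 'run':
Found at positions: [12]
Count = 1

1


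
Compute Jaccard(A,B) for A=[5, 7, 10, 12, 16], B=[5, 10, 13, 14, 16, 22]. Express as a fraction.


A intersect B = [5, 10, 16]
|A intersect B| = 3
A union B = [5, 7, 10, 12, 13, 14, 16, 22]
|A union B| = 8
Jaccard = 3/8 = 3/8

3/8


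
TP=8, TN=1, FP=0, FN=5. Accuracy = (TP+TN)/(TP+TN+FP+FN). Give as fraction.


Accuracy = (TP + TN) / (TP + TN + FP + FN)
TP + TN = 8 + 1 = 9
Total = 8 + 1 + 0 + 5 = 14
Accuracy = 9 / 14 = 9/14

9/14


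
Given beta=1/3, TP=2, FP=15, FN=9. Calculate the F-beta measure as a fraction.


P = TP/(TP+FP) = 2/17 = 2/17
R = TP/(TP+FN) = 2/11 = 2/11
beta^2 = 1/3^2 = 1/9
(1 + beta^2) = 10/9
Numerator = (1+beta^2)*P*R = 40/1683
Denominator = beta^2*P + R = 2/153 + 2/11 = 328/1683
F_beta = 5/41

5/41


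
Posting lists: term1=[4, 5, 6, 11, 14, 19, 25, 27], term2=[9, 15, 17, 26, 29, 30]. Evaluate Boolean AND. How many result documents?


Boolean AND: find intersection of posting lists
term1 docs: [4, 5, 6, 11, 14, 19, 25, 27]
term2 docs: [9, 15, 17, 26, 29, 30]
Intersection: []
|intersection| = 0

0


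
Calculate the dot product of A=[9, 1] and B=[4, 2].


Dot product = sum of element-wise products
A[0]*B[0] = 9*4 = 36
A[1]*B[1] = 1*2 = 2
Sum = 36 + 2 = 38

38


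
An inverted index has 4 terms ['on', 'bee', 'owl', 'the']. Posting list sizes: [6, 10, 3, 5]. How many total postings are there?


Summing posting list sizes:
'on': 6 postings
'bee': 10 postings
'owl': 3 postings
'the': 5 postings
Total = 6 + 10 + 3 + 5 = 24

24


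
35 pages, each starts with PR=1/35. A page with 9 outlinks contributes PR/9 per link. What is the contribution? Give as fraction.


Initial PR = 1/35 = 1/35
Outlinks = 9
Contribution per link = PR / outlinks
= 1/35 / 9
= 1/315

1/315


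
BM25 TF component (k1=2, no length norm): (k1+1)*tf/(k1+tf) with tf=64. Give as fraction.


BM25 TF component = (k1+1)*tf / (k1+tf)
k1 = 2, tf = 64
Numerator = (2+1)*64 = 192
Denominator = 2 + 64 = 66
= 192/66 = 32/11

32/11


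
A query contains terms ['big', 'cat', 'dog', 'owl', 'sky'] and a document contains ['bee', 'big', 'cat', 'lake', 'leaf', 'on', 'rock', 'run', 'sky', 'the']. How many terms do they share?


Query terms: ['big', 'cat', 'dog', 'owl', 'sky']
Document terms: ['bee', 'big', 'cat', 'lake', 'leaf', 'on', 'rock', 'run', 'sky', 'the']
Common terms: ['big', 'cat', 'sky']
Overlap count = 3

3


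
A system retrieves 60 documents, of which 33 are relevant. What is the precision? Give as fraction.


Precision = relevant_retrieved / total_retrieved
= 33 / 60
= 33 / (33 + 27)
= 11/20

11/20


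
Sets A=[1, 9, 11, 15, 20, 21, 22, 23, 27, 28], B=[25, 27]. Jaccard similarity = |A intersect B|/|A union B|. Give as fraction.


A intersect B = [27]
|A intersect B| = 1
A union B = [1, 9, 11, 15, 20, 21, 22, 23, 25, 27, 28]
|A union B| = 11
Jaccard = 1/11 = 1/11

1/11


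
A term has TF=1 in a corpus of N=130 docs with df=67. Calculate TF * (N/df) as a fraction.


TF * (N/df)
= 1 * (130/67)
= 1 * 130/67
= 130/67

130/67


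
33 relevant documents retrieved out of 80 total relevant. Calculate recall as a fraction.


Recall = retrieved_relevant / total_relevant
= 33 / 80
= 33 / (33 + 47)
= 33/80

33/80


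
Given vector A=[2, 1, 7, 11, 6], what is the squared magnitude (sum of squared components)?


|A|^2 = sum of squared components
A[0]^2 = 2^2 = 4
A[1]^2 = 1^2 = 1
A[2]^2 = 7^2 = 49
A[3]^2 = 11^2 = 121
A[4]^2 = 6^2 = 36
Sum = 4 + 1 + 49 + 121 + 36 = 211

211


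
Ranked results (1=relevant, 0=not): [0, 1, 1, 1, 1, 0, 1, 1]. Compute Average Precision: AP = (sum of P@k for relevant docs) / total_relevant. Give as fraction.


Computing P@k for each relevant position:
Position 1: not relevant
Position 2: relevant, P@2 = 1/2 = 1/2
Position 3: relevant, P@3 = 2/3 = 2/3
Position 4: relevant, P@4 = 3/4 = 3/4
Position 5: relevant, P@5 = 4/5 = 4/5
Position 6: not relevant
Position 7: relevant, P@7 = 5/7 = 5/7
Position 8: relevant, P@8 = 6/8 = 3/4
Sum of P@k = 1/2 + 2/3 + 3/4 + 4/5 + 5/7 + 3/4 = 439/105
AP = 439/105 / 6 = 439/630

439/630


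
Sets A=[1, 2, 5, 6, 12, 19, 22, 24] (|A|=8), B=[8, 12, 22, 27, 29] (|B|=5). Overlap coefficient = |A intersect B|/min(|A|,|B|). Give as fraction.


A intersect B = [12, 22]
|A intersect B| = 2
min(|A|, |B|) = min(8, 5) = 5
Overlap = 2 / 5 = 2/5

2/5


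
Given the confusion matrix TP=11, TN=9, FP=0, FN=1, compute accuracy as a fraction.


Accuracy = (TP + TN) / (TP + TN + FP + FN)
TP + TN = 11 + 9 = 20
Total = 11 + 9 + 0 + 1 = 21
Accuracy = 20 / 21 = 20/21

20/21


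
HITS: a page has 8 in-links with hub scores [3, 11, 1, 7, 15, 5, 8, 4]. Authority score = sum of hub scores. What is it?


Authority = sum of hub scores of in-linkers
In-link 1: hub score = 3
In-link 2: hub score = 11
In-link 3: hub score = 1
In-link 4: hub score = 7
In-link 5: hub score = 15
In-link 6: hub score = 5
In-link 7: hub score = 8
In-link 8: hub score = 4
Authority = 3 + 11 + 1 + 7 + 15 + 5 + 8 + 4 = 54

54


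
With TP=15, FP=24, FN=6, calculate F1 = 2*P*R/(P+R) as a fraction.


F1 = 2 * P * R / (P + R)
P = TP/(TP+FP) = 15/39 = 5/13
R = TP/(TP+FN) = 15/21 = 5/7
2 * P * R = 2 * 5/13 * 5/7 = 50/91
P + R = 5/13 + 5/7 = 100/91
F1 = 50/91 / 100/91 = 1/2

1/2


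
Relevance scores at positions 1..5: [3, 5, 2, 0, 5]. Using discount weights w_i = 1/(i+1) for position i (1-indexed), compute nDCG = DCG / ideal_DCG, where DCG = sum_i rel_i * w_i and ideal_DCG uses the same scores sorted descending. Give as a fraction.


Position discount weights w_i = 1/(i+1) for i=1..5:
Weights = [1/2, 1/3, 1/4, 1/5, 1/6]
Actual relevance: [3, 5, 2, 0, 5]
DCG = 3/2 + 5/3 + 2/4 + 0/5 + 5/6 = 9/2
Ideal relevance (sorted desc): [5, 5, 3, 2, 0]
Ideal DCG = 5/2 + 5/3 + 3/4 + 2/5 + 0/6 = 319/60
nDCG = DCG / ideal_DCG = 9/2 / 319/60 = 270/319

270/319


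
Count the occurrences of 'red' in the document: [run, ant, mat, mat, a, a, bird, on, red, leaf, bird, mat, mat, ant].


Document has 14 words
Scanning for 'red':
Found at positions: [8]
Count = 1

1


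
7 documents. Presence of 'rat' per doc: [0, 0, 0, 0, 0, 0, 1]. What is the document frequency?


Checking each document for 'rat':
Doc 1: absent
Doc 2: absent
Doc 3: absent
Doc 4: absent
Doc 5: absent
Doc 6: absent
Doc 7: present
df = sum of presences = 0 + 0 + 0 + 0 + 0 + 0 + 1 = 1

1


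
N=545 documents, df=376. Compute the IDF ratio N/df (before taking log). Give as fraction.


IDF ratio = N / df
= 545 / 376
= 545/376

545/376


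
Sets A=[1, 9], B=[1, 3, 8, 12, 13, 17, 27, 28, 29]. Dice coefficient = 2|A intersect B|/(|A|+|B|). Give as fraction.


A intersect B = [1]
|A intersect B| = 1
|A| = 2, |B| = 9
Dice = 2*1 / (2+9)
= 2 / 11 = 2/11

2/11


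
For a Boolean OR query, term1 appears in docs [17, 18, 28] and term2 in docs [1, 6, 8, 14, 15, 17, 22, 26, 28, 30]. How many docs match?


Boolean OR: find union of posting lists
term1 docs: [17, 18, 28]
term2 docs: [1, 6, 8, 14, 15, 17, 22, 26, 28, 30]
Union: [1, 6, 8, 14, 15, 17, 18, 22, 26, 28, 30]
|union| = 11

11


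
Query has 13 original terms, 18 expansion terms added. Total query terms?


Original terms: 13
Expansion terms: 18
Total = 13 + 18 = 31

31


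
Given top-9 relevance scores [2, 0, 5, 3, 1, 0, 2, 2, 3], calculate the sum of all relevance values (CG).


Cumulative Gain = sum of relevance scores
Position 1: rel=2, running sum=2
Position 2: rel=0, running sum=2
Position 3: rel=5, running sum=7
Position 4: rel=3, running sum=10
Position 5: rel=1, running sum=11
Position 6: rel=0, running sum=11
Position 7: rel=2, running sum=13
Position 8: rel=2, running sum=15
Position 9: rel=3, running sum=18
CG = 18

18


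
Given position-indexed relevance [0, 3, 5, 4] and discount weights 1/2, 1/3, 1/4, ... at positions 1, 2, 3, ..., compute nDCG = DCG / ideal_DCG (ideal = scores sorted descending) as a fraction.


Position discount weights w_i = 1/(i+1) for i=1..4:
Weights = [1/2, 1/3, 1/4, 1/5]
Actual relevance: [0, 3, 5, 4]
DCG = 0/2 + 3/3 + 5/4 + 4/5 = 61/20
Ideal relevance (sorted desc): [5, 4, 3, 0]
Ideal DCG = 5/2 + 4/3 + 3/4 + 0/5 = 55/12
nDCG = DCG / ideal_DCG = 61/20 / 55/12 = 183/275

183/275


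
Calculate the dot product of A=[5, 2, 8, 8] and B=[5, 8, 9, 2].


Dot product = sum of element-wise products
A[0]*B[0] = 5*5 = 25
A[1]*B[1] = 2*8 = 16
A[2]*B[2] = 8*9 = 72
A[3]*B[3] = 8*2 = 16
Sum = 25 + 16 + 72 + 16 = 129

129


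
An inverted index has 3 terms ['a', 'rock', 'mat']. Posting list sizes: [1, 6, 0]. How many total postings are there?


Summing posting list sizes:
'a': 1 postings
'rock': 6 postings
'mat': 0 postings
Total = 1 + 6 + 0 = 7

7


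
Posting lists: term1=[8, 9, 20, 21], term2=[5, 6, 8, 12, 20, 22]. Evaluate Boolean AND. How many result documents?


Boolean AND: find intersection of posting lists
term1 docs: [8, 9, 20, 21]
term2 docs: [5, 6, 8, 12, 20, 22]
Intersection: [8, 20]
|intersection| = 2

2


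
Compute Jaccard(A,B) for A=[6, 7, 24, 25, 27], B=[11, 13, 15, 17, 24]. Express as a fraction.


A intersect B = [24]
|A intersect B| = 1
A union B = [6, 7, 11, 13, 15, 17, 24, 25, 27]
|A union B| = 9
Jaccard = 1/9 = 1/9

1/9


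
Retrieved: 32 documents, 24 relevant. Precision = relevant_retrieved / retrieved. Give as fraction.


Precision = relevant_retrieved / total_retrieved
= 24 / 32
= 24 / (24 + 8)
= 3/4

3/4


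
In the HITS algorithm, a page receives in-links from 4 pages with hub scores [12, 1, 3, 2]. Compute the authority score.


Authority = sum of hub scores of in-linkers
In-link 1: hub score = 12
In-link 2: hub score = 1
In-link 3: hub score = 3
In-link 4: hub score = 2
Authority = 12 + 1 + 3 + 2 = 18

18


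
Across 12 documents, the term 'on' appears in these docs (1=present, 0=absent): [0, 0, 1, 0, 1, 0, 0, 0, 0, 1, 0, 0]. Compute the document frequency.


Checking each document for 'on':
Doc 1: absent
Doc 2: absent
Doc 3: present
Doc 4: absent
Doc 5: present
Doc 6: absent
Doc 7: absent
Doc 8: absent
Doc 9: absent
Doc 10: present
Doc 11: absent
Doc 12: absent
df = sum of presences = 0 + 0 + 1 + 0 + 1 + 0 + 0 + 0 + 0 + 1 + 0 + 0 = 3

3


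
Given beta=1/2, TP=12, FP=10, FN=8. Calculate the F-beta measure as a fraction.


P = TP/(TP+FP) = 12/22 = 6/11
R = TP/(TP+FN) = 12/20 = 3/5
beta^2 = 1/2^2 = 1/4
(1 + beta^2) = 5/4
Numerator = (1+beta^2)*P*R = 9/22
Denominator = beta^2*P + R = 3/22 + 3/5 = 81/110
F_beta = 5/9

5/9


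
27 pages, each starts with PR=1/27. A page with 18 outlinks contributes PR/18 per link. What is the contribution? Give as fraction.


Initial PR = 1/27 = 1/27
Outlinks = 18
Contribution per link = PR / outlinks
= 1/27 / 18
= 1/486

1/486


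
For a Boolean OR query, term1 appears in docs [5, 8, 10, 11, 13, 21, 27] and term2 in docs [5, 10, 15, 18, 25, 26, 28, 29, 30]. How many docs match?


Boolean OR: find union of posting lists
term1 docs: [5, 8, 10, 11, 13, 21, 27]
term2 docs: [5, 10, 15, 18, 25, 26, 28, 29, 30]
Union: [5, 8, 10, 11, 13, 15, 18, 21, 25, 26, 27, 28, 29, 30]
|union| = 14

14


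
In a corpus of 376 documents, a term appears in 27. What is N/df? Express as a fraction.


IDF ratio = N / df
= 376 / 27
= 376/27

376/27


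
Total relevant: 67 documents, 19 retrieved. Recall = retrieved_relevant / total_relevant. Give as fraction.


Recall = retrieved_relevant / total_relevant
= 19 / 67
= 19 / (19 + 48)
= 19/67

19/67


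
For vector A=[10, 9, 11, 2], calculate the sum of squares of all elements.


|A|^2 = sum of squared components
A[0]^2 = 10^2 = 100
A[1]^2 = 9^2 = 81
A[2]^2 = 11^2 = 121
A[3]^2 = 2^2 = 4
Sum = 100 + 81 + 121 + 4 = 306

306


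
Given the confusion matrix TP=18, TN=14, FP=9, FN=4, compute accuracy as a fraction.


Accuracy = (TP + TN) / (TP + TN + FP + FN)
TP + TN = 18 + 14 = 32
Total = 18 + 14 + 9 + 4 = 45
Accuracy = 32 / 45 = 32/45

32/45


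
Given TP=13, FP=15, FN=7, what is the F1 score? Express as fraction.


F1 = 2 * P * R / (P + R)
P = TP/(TP+FP) = 13/28 = 13/28
R = TP/(TP+FN) = 13/20 = 13/20
2 * P * R = 2 * 13/28 * 13/20 = 169/280
P + R = 13/28 + 13/20 = 39/35
F1 = 169/280 / 39/35 = 13/24

13/24


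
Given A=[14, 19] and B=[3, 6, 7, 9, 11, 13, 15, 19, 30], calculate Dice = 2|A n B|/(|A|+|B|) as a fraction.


A intersect B = [19]
|A intersect B| = 1
|A| = 2, |B| = 9
Dice = 2*1 / (2+9)
= 2 / 11 = 2/11

2/11


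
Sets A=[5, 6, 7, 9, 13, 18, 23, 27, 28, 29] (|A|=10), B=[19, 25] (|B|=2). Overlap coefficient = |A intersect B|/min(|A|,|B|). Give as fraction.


A intersect B = []
|A intersect B| = 0
min(|A|, |B|) = min(10, 2) = 2
Overlap = 0 / 2 = 0

0


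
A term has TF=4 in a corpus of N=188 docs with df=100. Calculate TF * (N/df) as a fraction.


TF * (N/df)
= 4 * (188/100)
= 4 * 47/25
= 188/25

188/25


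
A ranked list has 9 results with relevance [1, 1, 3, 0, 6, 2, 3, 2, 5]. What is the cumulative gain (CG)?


Cumulative Gain = sum of relevance scores
Position 1: rel=1, running sum=1
Position 2: rel=1, running sum=2
Position 3: rel=3, running sum=5
Position 4: rel=0, running sum=5
Position 5: rel=6, running sum=11
Position 6: rel=2, running sum=13
Position 7: rel=3, running sum=16
Position 8: rel=2, running sum=18
Position 9: rel=5, running sum=23
CG = 23

23


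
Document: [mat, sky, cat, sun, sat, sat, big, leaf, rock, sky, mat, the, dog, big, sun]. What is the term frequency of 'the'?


Document has 15 words
Scanning for 'the':
Found at positions: [11]
Count = 1

1


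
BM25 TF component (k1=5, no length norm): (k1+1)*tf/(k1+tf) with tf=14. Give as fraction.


BM25 TF component = (k1+1)*tf / (k1+tf)
k1 = 5, tf = 14
Numerator = (5+1)*14 = 84
Denominator = 5 + 14 = 19
= 84/19 = 84/19

84/19


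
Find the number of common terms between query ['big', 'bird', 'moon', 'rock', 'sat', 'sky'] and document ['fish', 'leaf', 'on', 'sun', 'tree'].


Query terms: ['big', 'bird', 'moon', 'rock', 'sat', 'sky']
Document terms: ['fish', 'leaf', 'on', 'sun', 'tree']
Common terms: []
Overlap count = 0

0


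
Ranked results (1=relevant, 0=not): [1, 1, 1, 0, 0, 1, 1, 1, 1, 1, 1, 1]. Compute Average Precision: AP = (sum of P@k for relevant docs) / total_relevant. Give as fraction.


Computing P@k for each relevant position:
Position 1: relevant, P@1 = 1/1 = 1
Position 2: relevant, P@2 = 2/2 = 1
Position 3: relevant, P@3 = 3/3 = 1
Position 4: not relevant
Position 5: not relevant
Position 6: relevant, P@6 = 4/6 = 2/3
Position 7: relevant, P@7 = 5/7 = 5/7
Position 8: relevant, P@8 = 6/8 = 3/4
Position 9: relevant, P@9 = 7/9 = 7/9
Position 10: relevant, P@10 = 8/10 = 4/5
Position 11: relevant, P@11 = 9/11 = 9/11
Position 12: relevant, P@12 = 10/12 = 5/6
Sum of P@k = 1 + 1 + 1 + 2/3 + 5/7 + 3/4 + 7/9 + 4/5 + 9/11 + 5/6 = 115873/13860
AP = 115873/13860 / 10 = 115873/138600

115873/138600


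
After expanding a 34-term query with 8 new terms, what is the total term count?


Original terms: 34
Expansion terms: 8
Total = 34 + 8 = 42

42


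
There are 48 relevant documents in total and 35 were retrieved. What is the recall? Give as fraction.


Recall = retrieved_relevant / total_relevant
= 35 / 48
= 35 / (35 + 13)
= 35/48

35/48


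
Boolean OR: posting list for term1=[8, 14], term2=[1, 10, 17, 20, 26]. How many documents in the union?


Boolean OR: find union of posting lists
term1 docs: [8, 14]
term2 docs: [1, 10, 17, 20, 26]
Union: [1, 8, 10, 14, 17, 20, 26]
|union| = 7

7


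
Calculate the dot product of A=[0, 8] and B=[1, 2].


Dot product = sum of element-wise products
A[0]*B[0] = 0*1 = 0
A[1]*B[1] = 8*2 = 16
Sum = 0 + 16 = 16

16


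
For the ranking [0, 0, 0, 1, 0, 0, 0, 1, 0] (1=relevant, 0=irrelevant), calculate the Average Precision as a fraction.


Computing P@k for each relevant position:
Position 1: not relevant
Position 2: not relevant
Position 3: not relevant
Position 4: relevant, P@4 = 1/4 = 1/4
Position 5: not relevant
Position 6: not relevant
Position 7: not relevant
Position 8: relevant, P@8 = 2/8 = 1/4
Position 9: not relevant
Sum of P@k = 1/4 + 1/4 = 1/2
AP = 1/2 / 2 = 1/4

1/4


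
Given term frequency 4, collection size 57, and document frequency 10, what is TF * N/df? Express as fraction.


TF * (N/df)
= 4 * (57/10)
= 4 * 57/10
= 114/5

114/5


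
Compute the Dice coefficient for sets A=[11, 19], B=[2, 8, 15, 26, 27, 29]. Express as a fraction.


A intersect B = []
|A intersect B| = 0
|A| = 2, |B| = 6
Dice = 2*0 / (2+6)
= 0 / 8 = 0

0


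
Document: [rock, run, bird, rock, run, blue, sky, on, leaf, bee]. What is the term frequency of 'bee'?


Document has 10 words
Scanning for 'bee':
Found at positions: [9]
Count = 1

1


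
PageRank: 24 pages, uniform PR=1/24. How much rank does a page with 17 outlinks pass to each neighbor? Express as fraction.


Initial PR = 1/24 = 1/24
Outlinks = 17
Contribution per link = PR / outlinks
= 1/24 / 17
= 1/408

1/408


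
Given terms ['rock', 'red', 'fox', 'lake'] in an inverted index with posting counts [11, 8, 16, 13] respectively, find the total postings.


Summing posting list sizes:
'rock': 11 postings
'red': 8 postings
'fox': 16 postings
'lake': 13 postings
Total = 11 + 8 + 16 + 13 = 48

48


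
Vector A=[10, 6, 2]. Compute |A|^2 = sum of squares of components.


|A|^2 = sum of squared components
A[0]^2 = 10^2 = 100
A[1]^2 = 6^2 = 36
A[2]^2 = 2^2 = 4
Sum = 100 + 36 + 4 = 140

140


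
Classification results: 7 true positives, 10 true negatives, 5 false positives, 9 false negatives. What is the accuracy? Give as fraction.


Accuracy = (TP + TN) / (TP + TN + FP + FN)
TP + TN = 7 + 10 = 17
Total = 7 + 10 + 5 + 9 = 31
Accuracy = 17 / 31 = 17/31

17/31


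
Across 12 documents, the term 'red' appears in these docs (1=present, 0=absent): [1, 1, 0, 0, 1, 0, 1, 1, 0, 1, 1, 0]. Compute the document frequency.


Checking each document for 'red':
Doc 1: present
Doc 2: present
Doc 3: absent
Doc 4: absent
Doc 5: present
Doc 6: absent
Doc 7: present
Doc 8: present
Doc 9: absent
Doc 10: present
Doc 11: present
Doc 12: absent
df = sum of presences = 1 + 1 + 0 + 0 + 1 + 0 + 1 + 1 + 0 + 1 + 1 + 0 = 7

7


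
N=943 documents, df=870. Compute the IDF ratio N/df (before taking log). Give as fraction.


IDF ratio = N / df
= 943 / 870
= 943/870

943/870


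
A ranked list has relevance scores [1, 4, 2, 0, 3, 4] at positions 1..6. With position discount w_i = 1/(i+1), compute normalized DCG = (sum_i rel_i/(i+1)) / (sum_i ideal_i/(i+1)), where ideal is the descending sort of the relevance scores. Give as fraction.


Position discount weights w_i = 1/(i+1) for i=1..6:
Weights = [1/2, 1/3, 1/4, 1/5, 1/6, 1/7]
Actual relevance: [1, 4, 2, 0, 3, 4]
DCG = 1/2 + 4/3 + 2/4 + 0/5 + 3/6 + 4/7 = 143/42
Ideal relevance (sorted desc): [4, 4, 3, 2, 1, 0]
Ideal DCG = 4/2 + 4/3 + 3/4 + 2/5 + 1/6 + 0/7 = 93/20
nDCG = DCG / ideal_DCG = 143/42 / 93/20 = 1430/1953

1430/1953


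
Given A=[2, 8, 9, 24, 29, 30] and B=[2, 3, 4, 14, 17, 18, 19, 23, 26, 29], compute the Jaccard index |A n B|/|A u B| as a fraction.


A intersect B = [2, 29]
|A intersect B| = 2
A union B = [2, 3, 4, 8, 9, 14, 17, 18, 19, 23, 24, 26, 29, 30]
|A union B| = 14
Jaccard = 2/14 = 1/7

1/7
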